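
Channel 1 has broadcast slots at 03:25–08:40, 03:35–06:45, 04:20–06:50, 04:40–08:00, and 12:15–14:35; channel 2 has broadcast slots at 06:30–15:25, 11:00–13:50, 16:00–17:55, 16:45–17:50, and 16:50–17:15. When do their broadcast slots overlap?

06:30–08:40, 12:15–14:35

First set merges to 03:25–08:40, 12:15–14:35.
Second set merges to 06:30–15:25, 16:00–17:55.
03:25–08:40 meets the second set on 06:30–08:40.
12:15–14:35 meets the second set on 12:15–14:35.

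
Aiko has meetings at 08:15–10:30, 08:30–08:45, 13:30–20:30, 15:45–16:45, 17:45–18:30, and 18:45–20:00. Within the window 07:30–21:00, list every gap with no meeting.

The merged coverage is 08:15–10:30, 13:30–20:30.
Uncovered inside 07:30–21:00: 07:30–08:15, 10:30–13:30, 20:30–21:00.

07:30–08:15, 10:30–13:30, 20:30–21:00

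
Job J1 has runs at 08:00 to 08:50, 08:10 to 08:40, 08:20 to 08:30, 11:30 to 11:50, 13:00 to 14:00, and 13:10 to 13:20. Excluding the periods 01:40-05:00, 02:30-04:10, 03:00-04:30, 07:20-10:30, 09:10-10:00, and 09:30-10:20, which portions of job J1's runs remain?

11:30–11:50, 13:00–14:00

A, merged: 08:00–08:50, 11:30–11:50, 13:00–14:00.
B, merged: 01:40–05:00, 07:20–10:30.
08:00–08:50: entirely removed.
11:30–11:50: nothing removed.
13:00–14:00: nothing removed.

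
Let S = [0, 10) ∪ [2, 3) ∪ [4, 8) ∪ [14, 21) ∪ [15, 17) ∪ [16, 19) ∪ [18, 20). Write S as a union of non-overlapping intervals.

[0, 10) ∪ [14, 21)

[2, 3) overlaps/touches [0, 10) → extend to [0, 10).
[4, 8) overlaps/touches [0, 10) → extend to [0, 10).
[14, 21) is disjoint → start new block.
[15, 17) overlaps/touches [14, 21) → extend to [14, 21).
[16, 19) overlaps/touches [14, 21) → extend to [14, 21).
[18, 20) overlaps/touches [14, 21) → extend to [14, 21).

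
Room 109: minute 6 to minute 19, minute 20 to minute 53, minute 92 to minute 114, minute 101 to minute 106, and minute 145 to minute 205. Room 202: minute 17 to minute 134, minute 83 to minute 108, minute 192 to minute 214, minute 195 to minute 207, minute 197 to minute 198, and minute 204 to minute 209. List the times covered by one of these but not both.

minute 6 to minute 17, minute 19 to minute 20, minute 53 to minute 92, minute 114 to minute 134, minute 145 to minute 192, minute 205 to minute 214

A, merged: minute 6 to minute 19, minute 20 to minute 53, minute 92 to minute 114, minute 145 to minute 205.
B, merged: minute 17 to minute 134, minute 192 to minute 214.
Only in the first: minute 6 to minute 17, minute 145 to minute 192.
Only in the second: minute 19 to minute 20, minute 53 to minute 92, minute 114 to minute 134, minute 205 to minute 214.
Together these are the periods covered by exactly one.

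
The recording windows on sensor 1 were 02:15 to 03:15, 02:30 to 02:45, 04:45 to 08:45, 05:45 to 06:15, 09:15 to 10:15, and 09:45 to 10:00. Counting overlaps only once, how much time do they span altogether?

Merged: 02:15–03:15, 04:45–08:45, 09:15–10:15.
Lengths: 1 h + 4 h + 1 h = 6 h.

6 h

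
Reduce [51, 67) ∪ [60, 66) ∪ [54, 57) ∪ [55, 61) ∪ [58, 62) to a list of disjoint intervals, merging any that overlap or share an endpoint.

Sort by start: [51, 67), [54, 57), [55, 61), [58, 62), [60, 66).
[54, 57) overlaps/touches [51, 67) → extend to [51, 67).
[55, 61) overlaps/touches [51, 67) → extend to [51, 67).
[58, 62) overlaps/touches [51, 67) → extend to [51, 67).
[60, 66) overlaps/touches [51, 67) → extend to [51, 67).

[51, 67)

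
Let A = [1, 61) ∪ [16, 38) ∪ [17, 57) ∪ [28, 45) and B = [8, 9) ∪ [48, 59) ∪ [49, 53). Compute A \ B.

Merge the first list: [1, 61).
Merge the second list: [8, 9), [48, 59).
[1, 61) minus B → [1, 8), [9, 48), [59, 61).

[1, 8) ∪ [9, 48) ∪ [59, 61)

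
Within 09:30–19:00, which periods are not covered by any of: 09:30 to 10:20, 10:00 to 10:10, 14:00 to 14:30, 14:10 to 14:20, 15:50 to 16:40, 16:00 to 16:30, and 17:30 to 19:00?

10:20–14:00, 14:30–15:50, 16:40–17:30

Covered (merged): 09:30–10:20, 14:00–14:30, 15:50–16:40, 17:30–19:00.
Complement within 09:30–19:00: 10:20–14:00, 14:30–15:50, 16:40–17:30.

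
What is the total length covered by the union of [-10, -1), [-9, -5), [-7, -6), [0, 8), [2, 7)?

17

Merged: [-10, -1), [0, 8).
Lengths: 9 + 8 = 17.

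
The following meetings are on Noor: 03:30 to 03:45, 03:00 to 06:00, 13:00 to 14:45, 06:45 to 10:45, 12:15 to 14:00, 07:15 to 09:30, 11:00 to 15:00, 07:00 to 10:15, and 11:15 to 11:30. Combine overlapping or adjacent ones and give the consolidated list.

Sort by start: 03:00–06:00, 03:30–03:45, 06:45–10:45, 07:00–10:15, 07:15–09:30, 11:00–15:00, 11:15–11:30, 12:15–14:00, 13:00–14:45.
03:30–03:45 overlaps/touches 03:00–06:00 → extend to 03:00–06:00.
06:45–10:45 is disjoint → start new block.
07:00–10:15 overlaps/touches 06:45–10:45 → extend to 06:45–10:45.
07:15–09:30 overlaps/touches 06:45–10:45 → extend to 06:45–10:45.
11:00–15:00 is disjoint → start new block.
11:15–11:30 overlaps/touches 11:00–15:00 → extend to 11:00–15:00.
12:15–14:00 overlaps/touches 11:00–15:00 → extend to 11:00–15:00.
13:00–14:45 overlaps/touches 11:00–15:00 → extend to 11:00–15:00.

03:00–06:00, 06:45–10:45, 11:00–15:00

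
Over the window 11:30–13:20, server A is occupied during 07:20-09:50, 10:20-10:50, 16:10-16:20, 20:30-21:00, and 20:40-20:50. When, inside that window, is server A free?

11:30-13:20

After merging, the occupied span is 07:20-09:50, 10:20-10:50, 16:10-16:20, 20:30-21:00.
Uncovered inside 11:30-13:20: 11:30-13:20.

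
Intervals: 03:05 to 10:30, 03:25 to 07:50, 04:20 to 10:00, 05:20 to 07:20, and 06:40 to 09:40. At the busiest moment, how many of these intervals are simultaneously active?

5

At 06:40, 5 of the intervals are simultaneously active.
No point has more.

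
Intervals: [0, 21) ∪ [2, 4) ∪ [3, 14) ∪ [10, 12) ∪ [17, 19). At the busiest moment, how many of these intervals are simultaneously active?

3

At 3, 3 of the intervals are simultaneously active.
No point has more.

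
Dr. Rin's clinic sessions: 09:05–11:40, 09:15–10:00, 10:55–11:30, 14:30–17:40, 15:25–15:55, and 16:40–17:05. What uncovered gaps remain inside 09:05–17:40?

11:40-14:30

The merged coverage is 09:05-11:40, 14:30-17:40.
Gaps within 09:05-17:40: 11:40-14:30.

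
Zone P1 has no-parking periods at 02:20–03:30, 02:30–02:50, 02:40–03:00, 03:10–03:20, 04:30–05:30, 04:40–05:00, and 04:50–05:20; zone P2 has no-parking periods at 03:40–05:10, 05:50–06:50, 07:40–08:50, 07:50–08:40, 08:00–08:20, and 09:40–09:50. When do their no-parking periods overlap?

First set merges to 02:20–03:30, 04:30–05:30.
Second set merges to 03:40–05:10, 05:50–06:50, 07:40–08:50, 09:40–09:50.
02:20–03:30 falls entirely outside B.
04:30–05:30 overlaps B on 04:30–05:10.

04:30–05:10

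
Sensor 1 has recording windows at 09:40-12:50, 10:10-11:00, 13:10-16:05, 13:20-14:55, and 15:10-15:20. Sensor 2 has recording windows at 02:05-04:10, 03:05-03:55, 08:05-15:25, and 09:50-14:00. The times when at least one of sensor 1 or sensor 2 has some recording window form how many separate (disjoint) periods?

2

First set merges to 09:40–12:50, 13:10–16:05.
Second set merges to 02:05–04:10, 08:05–15:25.
A ∪ B = 02:05–04:10, 08:05–16:05.
That is 2 disjoint pieces.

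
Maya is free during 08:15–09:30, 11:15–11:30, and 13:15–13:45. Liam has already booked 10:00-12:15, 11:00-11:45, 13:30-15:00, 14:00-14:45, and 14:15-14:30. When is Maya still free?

Second set merges to 10:00-12:15, 13:30-15:00.
08:15-09:30: no B overlap → unchanged.
11:15-11:30: fully covered by B → removed.
13:15-13:45 minus B → 13:15-13:30.

08:15-09:30, 13:15-13:30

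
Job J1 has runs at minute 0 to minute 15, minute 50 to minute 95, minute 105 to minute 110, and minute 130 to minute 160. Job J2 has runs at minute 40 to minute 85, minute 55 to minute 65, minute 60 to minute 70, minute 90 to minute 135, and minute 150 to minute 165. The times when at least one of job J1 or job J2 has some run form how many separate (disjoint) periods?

2

B, merged: minute 40 to minute 85, minute 90 to minute 135, minute 150 to minute 165.
A ∪ B = minute 0 to minute 15, minute 40 to minute 165.
That is 2 disjoint pieces.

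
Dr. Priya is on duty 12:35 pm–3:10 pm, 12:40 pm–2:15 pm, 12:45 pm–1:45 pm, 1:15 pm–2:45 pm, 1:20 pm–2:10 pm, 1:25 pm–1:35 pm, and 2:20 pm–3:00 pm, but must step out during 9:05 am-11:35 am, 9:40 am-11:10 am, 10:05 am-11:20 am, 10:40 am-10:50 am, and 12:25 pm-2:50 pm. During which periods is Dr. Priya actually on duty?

2:50 pm–3:10 pm

First set merges to 12:35 pm–3:10 pm.
Second set merges to 9:05 am–11:35 am, 12:25 pm–2:50 pm.
12:35 pm–3:10 pm \ B = 2:50 pm–3:10 pm.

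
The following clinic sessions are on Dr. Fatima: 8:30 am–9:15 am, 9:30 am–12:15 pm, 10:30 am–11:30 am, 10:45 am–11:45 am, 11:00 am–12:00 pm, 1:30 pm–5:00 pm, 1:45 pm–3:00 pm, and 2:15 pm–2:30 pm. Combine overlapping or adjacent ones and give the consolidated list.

9:30 am-12:15 pm is disjoint → start new block.
10:30 am-11:30 am overlaps/touches 9:30 am-12:15 pm → extend to 9:30 am-12:15 pm.
10:45 am-11:45 am overlaps/touches 9:30 am-12:15 pm → extend to 9:30 am-12:15 pm.
11:00 am-12:00 pm overlaps/touches 9:30 am-12:15 pm → extend to 9:30 am-12:15 pm.
1:30 pm-5:00 pm is disjoint → start new block.
1:45 pm-3:00 pm overlaps/touches 1:30 pm-5:00 pm → extend to 1:30 pm-5:00 pm.
2:15 pm-2:30 pm overlaps/touches 1:30 pm-5:00 pm → extend to 1:30 pm-5:00 pm.

8:30 am-9:15 am, 9:30 am-12:15 pm, 1:30 pm-5:00 pm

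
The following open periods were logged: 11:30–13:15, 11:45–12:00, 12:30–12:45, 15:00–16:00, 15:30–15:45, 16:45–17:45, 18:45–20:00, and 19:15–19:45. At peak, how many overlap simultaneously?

2

At 11:45, 2 of the intervals are simultaneously active.
No point has more.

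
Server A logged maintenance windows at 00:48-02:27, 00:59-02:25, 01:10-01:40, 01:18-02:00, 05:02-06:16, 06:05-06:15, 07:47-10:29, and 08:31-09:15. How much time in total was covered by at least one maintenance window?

5 h 35 min

Merged: 00:48–02:27, 05:02–06:16, 07:47–10:29.
Lengths: 1 h 39 min + 1 h 14 min + 2 h 42 min = 5 h 35 min.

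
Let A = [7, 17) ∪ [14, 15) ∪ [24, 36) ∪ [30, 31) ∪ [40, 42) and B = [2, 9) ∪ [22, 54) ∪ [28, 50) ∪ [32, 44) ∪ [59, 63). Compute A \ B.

First set merges to [7, 17), [24, 36), [40, 42).
Second set merges to [2, 9), [22, 54), [59, 63).
[7, 17) with B removed leaves [9, 17).
[24, 36) lies entirely inside B → drops out.
[40, 42) lies entirely inside B → drops out.

[9, 17)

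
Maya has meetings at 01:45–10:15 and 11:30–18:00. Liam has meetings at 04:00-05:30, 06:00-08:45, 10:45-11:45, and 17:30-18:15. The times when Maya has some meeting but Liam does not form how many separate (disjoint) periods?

A \ B = 01:45–04:00, 05:30–06:00, 08:45–10:15, 11:45–17:30.
That is 4 disjoint pieces.

4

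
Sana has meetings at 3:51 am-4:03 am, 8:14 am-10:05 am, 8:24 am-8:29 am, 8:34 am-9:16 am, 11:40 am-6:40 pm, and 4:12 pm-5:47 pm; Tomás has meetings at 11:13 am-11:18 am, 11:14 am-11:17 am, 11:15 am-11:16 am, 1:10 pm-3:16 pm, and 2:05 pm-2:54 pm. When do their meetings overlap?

1:10 pm–3:16 pm

Merge the first list: 3:51 am–4:03 am, 8:14 am–10:05 am, 11:40 am–6:40 pm.
Merge the second list: 11:13 am–11:18 am, 1:10 pm–3:16 pm.
3:51 am–4:03 am meets no B interval.
8:14 am–10:05 am meets no B interval.
11:40 am–6:40 pm ∩ B → 1:10 pm–3:16 pm.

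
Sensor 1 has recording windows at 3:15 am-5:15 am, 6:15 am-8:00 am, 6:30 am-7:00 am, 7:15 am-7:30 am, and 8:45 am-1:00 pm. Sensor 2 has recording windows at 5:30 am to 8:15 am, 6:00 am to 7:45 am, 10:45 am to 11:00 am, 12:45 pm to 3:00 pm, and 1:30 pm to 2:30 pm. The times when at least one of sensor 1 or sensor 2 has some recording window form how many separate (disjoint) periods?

Merge the first list: 3:15 am–5:15 am, 6:15 am–8:00 am, 8:45 am–1:00 pm.
Merge the second list: 5:30 am–8:15 am, 10:45 am–11:00 am, 12:45 pm–3:00 pm.
A ∪ B = 3:15 am–5:15 am, 5:30 am–8:15 am, 8:45 am–3:00 pm.
That is 3 disjoint pieces.

3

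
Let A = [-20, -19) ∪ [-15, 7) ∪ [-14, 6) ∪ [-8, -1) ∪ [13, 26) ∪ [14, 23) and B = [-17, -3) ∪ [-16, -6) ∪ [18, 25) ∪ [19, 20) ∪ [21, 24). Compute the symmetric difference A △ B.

[-20, -19) ∪ [-17, -15) ∪ [-3, 7) ∪ [13, 18) ∪ [25, 26)

A, merged: [-20, -19), [-15, 7), [13, 26).
B, merged: [-17, -3), [18, 25).
A but not B: [-20, -19), [-3, 7), [13, 18), [25, 26).
B but not A: [-17, -15).
Combining gives A △ B.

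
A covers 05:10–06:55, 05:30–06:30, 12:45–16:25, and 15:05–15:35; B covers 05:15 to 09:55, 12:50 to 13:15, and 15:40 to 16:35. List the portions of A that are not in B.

05:10-05:15, 12:45-12:50, 13:15-15:40

A, merged: 05:10-06:55, 12:45-16:25.
05:10-06:55 minus B → 05:10-05:15.
12:45-16:25 minus B → 12:45-12:50, 13:15-15:40.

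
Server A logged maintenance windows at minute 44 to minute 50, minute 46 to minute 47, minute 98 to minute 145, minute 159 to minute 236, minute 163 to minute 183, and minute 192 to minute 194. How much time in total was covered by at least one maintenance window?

130 minutes

Merged: minute 44 to minute 50, minute 98 to minute 145, minute 159 to minute 236.
Lengths: 6 minutes + 47 minutes + 77 minutes = 130 minutes.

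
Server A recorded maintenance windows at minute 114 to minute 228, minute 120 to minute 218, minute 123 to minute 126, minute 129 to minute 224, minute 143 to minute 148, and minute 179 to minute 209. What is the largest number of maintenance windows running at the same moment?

4

Sweep endpoints in order; track running count of active intervals.
Peak of 4 reached at minute 143.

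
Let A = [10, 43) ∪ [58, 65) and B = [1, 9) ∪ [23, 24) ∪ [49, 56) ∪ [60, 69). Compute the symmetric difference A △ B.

A but not B: [10, 23), [24, 43), [58, 60).
B but not A: [1, 9), [49, 56), [65, 69).
Combining gives A △ B.

[1, 9) ∪ [10, 23) ∪ [24, 43) ∪ [49, 56) ∪ [58, 60) ∪ [65, 69)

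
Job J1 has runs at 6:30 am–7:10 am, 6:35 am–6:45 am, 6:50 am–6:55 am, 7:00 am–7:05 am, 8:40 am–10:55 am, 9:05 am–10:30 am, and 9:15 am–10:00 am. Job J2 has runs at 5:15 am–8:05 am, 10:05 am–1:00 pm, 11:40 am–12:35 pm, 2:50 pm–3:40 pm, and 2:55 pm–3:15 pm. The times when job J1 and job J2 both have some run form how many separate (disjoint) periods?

2

Merge the first list: 6:30 am–7:10 am, 8:40 am–10:55 am.
Merge the second list: 5:15 am–8:05 am, 10:05 am–1:00 pm, 2:50 pm–3:40 pm.
A ∩ B = 6:30 am–7:10 am, 10:05 am–10:55 am.
That is 2 disjoint pieces.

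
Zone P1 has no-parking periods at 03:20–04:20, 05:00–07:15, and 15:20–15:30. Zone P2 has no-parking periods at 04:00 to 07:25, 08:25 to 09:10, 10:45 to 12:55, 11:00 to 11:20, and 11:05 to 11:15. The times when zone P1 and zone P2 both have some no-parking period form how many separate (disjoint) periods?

Merge the second list: 04:00–07:25, 08:25–09:10, 10:45–12:55.
A ∩ B = 04:00–04:20, 05:00–07:15.
That is 2 disjoint pieces.

2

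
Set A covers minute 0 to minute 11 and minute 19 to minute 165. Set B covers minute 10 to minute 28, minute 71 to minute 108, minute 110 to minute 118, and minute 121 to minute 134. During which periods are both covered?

minute 10 to minute 11, minute 19 to minute 28, minute 71 to minute 108, minute 110 to minute 118, minute 121 to minute 134

minute 0 to minute 11 meets the second set on minute 10 to minute 11.
minute 19 to minute 165 meets the second set on minute 19 to minute 28, minute 71 to minute 108, minute 110 to minute 118, minute 121 to minute 134.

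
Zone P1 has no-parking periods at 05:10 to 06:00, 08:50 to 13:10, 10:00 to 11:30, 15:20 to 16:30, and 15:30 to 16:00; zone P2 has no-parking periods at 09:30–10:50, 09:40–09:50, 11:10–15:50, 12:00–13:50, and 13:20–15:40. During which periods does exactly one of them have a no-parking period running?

A, merged: 05:10-06:00, 08:50-13:10, 15:20-16:30.
B, merged: 09:30-10:50, 11:10-15:50.
A \ B = 05:10-06:00, 08:50-09:30, 10:50-11:10, 15:50-16:30.
B \ A = 13:10-15:20.
Union of the two gives the symmetric difference.

05:10-06:00, 08:50-09:30, 10:50-11:10, 13:10-15:20, 15:50-16:30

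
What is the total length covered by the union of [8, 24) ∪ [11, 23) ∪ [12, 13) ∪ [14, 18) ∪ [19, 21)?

16

Merged: [8, 24).
Length: 16.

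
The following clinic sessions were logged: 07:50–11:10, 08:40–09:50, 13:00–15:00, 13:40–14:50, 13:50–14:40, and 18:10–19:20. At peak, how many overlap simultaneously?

3

Sweep endpoints in order; track running count of active intervals.
Peak of 3 reached at 13:50.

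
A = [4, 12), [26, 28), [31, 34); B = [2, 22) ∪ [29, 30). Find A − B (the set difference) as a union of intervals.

[26, 28) ∪ [31, 34)

[4, 12): entirely removed.
[26, 28): nothing removed.
[31, 34): nothing removed.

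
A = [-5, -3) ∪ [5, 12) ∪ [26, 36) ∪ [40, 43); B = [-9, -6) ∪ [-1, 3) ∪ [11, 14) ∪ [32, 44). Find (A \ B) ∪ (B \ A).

[-9, -6) ∪ [-5, -3) ∪ [-1, 3) ∪ [5, 11) ∪ [12, 14) ∪ [26, 32) ∪ [36, 40) ∪ [43, 44)

A but not B: [-5, -3), [5, 11), [26, 32).
B but not A: [-9, -6), [-1, 3), [12, 14), [36, 40), [43, 44).
Combining gives A △ B.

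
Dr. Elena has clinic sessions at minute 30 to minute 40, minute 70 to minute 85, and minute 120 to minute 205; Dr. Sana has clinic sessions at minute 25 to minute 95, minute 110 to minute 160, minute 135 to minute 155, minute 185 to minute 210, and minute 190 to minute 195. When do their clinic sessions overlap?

minute 30 to minute 40, minute 70 to minute 85, minute 120 to minute 160, minute 185 to minute 205

B, merged: minute 25 to minute 95, minute 110 to minute 160, minute 185 to minute 210.
minute 30 to minute 40 ∩ B → minute 30 to minute 40.
minute 70 to minute 85 ∩ B → minute 70 to minute 85.
minute 120 to minute 205 ∩ B → minute 120 to minute 160, minute 185 to minute 205.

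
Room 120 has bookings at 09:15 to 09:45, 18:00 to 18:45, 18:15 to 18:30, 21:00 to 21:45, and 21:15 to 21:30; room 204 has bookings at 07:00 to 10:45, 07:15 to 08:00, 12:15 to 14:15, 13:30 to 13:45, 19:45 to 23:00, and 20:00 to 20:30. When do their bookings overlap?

A, merged: 09:15–09:45, 18:00–18:45, 21:00–21:45.
B, merged: 07:00–10:45, 12:15–14:15, 19:45–23:00.
09:15–09:45 ∩ B → 09:15–09:45.
18:00–18:45 meets no B interval.
21:00–21:45 ∩ B → 21:00–21:45.

09:15–09:45, 21:00–21:45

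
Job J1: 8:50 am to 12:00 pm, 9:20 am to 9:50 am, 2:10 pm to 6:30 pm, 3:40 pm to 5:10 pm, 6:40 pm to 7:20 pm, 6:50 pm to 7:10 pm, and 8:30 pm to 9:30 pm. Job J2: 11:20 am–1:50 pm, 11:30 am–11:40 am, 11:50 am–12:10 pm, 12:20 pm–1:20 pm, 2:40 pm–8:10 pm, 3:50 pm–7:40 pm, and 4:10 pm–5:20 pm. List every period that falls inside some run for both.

11:20 am–12:00 pm, 2:40 pm–6:30 pm, 6:40 pm–7:20 pm

A, merged: 8:50 am–12:00 pm, 2:10 pm–6:30 pm, 6:40 pm–7:20 pm, 8:30 pm–9:30 pm.
B, merged: 11:20 am–1:50 pm, 2:40 pm–8:10 pm.
8:50 am–12:00 pm meets the second set on 11:20 am–12:00 pm.
2:10 pm–6:30 pm meets the second set on 2:40 pm–6:30 pm.
6:40 pm–7:20 pm meets the second set on 6:40 pm–7:20 pm.
8:30 pm–9:30 pm: no overlap with the second set.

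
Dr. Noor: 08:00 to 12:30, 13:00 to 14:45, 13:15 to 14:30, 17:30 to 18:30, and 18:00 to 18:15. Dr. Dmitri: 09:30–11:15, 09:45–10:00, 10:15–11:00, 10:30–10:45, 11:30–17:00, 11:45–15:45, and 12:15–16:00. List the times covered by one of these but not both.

08:00–09:30, 11:15–11:30, 12:30–13:00, 14:45–17:00, 17:30–18:30

First set merges to 08:00–12:30, 13:00–14:45, 17:30–18:30.
Second set merges to 09:30–11:15, 11:30–17:00.
A \ B = 08:00–09:30, 11:15–11:30, 17:30–18:30.
B \ A = 12:30–13:00, 14:45–17:00.
Union of the two gives the symmetric difference.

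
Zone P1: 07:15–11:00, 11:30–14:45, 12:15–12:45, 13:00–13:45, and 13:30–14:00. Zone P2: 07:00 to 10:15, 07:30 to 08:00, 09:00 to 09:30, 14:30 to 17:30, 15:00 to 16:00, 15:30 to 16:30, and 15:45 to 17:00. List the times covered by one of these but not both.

07:00–07:15, 10:15–11:00, 11:30–14:30, 14:45–17:30

Merge the first list: 07:15–11:00, 11:30–14:45.
Merge the second list: 07:00–10:15, 14:30–17:30.
A but not B: 10:15–11:00, 11:30–14:30.
B but not A: 07:00–07:15, 14:45–17:30.
Combining gives A △ B.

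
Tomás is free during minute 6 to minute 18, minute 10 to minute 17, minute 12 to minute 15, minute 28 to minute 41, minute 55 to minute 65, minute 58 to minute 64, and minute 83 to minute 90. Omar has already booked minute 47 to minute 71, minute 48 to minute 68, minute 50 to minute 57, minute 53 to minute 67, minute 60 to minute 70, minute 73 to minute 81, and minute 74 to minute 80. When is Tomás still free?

A, merged: minute 6 to minute 18, minute 28 to minute 41, minute 55 to minute 65, minute 83 to minute 90.
B, merged: minute 47 to minute 71, minute 73 to minute 81.
minute 6 to minute 18: nothing removed.
minute 28 to minute 41: nothing removed.
minute 55 to minute 65: entirely removed.
minute 83 to minute 90: nothing removed.

minute 6 to minute 18, minute 28 to minute 41, minute 83 to minute 90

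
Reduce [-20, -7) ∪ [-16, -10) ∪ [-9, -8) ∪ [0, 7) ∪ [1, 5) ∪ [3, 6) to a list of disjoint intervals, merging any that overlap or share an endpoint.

[-20, -7) ∪ [0, 7)

[-16, -10) overlaps/touches [-20, -7) → extend to [-20, -7).
[-9, -8) overlaps/touches [-20, -7) → extend to [-20, -7).
[0, 7) is disjoint → start new block.
[1, 5) overlaps/touches [0, 7) → extend to [0, 7).
[3, 6) overlaps/touches [0, 7) → extend to [0, 7).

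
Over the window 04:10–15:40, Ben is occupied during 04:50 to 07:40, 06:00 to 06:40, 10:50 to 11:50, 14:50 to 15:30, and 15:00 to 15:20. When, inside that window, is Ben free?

04:10-04:50, 07:40-10:50, 11:50-14:50, 15:30-15:40

After merging, the occupied span is 04:50-07:40, 10:50-11:50, 14:50-15:30.
Uncovered inside 04:10-15:40: 04:10-04:50, 07:40-10:50, 11:50-14:50, 15:30-15:40.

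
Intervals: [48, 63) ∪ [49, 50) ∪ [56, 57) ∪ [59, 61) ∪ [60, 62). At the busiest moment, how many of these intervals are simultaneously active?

3

Sweep endpoints in order; track running count of active intervals.
Peak of 3 reached at 60.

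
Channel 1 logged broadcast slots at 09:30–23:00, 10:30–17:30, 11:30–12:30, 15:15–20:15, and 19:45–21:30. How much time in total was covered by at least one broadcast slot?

13 h 30 min

Merged: 09:30–23:00.
Length: 13 h 30 min.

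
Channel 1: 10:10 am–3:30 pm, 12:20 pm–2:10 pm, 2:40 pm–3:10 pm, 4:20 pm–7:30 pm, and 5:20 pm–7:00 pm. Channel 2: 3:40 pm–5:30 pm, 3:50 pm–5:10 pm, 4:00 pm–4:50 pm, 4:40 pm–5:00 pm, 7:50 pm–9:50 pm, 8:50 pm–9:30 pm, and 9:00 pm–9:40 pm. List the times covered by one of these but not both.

10:10 am-3:30 pm, 3:40 pm-4:20 pm, 5:30 pm-7:30 pm, 7:50 pm-9:50 pm

Merge the first list: 10:10 am-3:30 pm, 4:20 pm-7:30 pm.
Merge the second list: 3:40 pm-5:30 pm, 7:50 pm-9:50 pm.
A \ B = 10:10 am-3:30 pm, 5:30 pm-7:30 pm.
B \ A = 3:40 pm-4:20 pm, 7:50 pm-9:50 pm.
Union of the two gives the symmetric difference.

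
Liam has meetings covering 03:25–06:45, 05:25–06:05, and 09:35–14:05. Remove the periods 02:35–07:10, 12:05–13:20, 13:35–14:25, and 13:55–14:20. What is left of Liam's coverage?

09:35–12:05, 13:20–13:35

First set merges to 03:25–06:45, 09:35–14:05.
Second set merges to 02:35–07:10, 12:05–13:20, 13:35–14:25.
03:25–06:45: entirely removed.
09:35–14:05 \ B = 09:35–12:05, 13:20–13:35.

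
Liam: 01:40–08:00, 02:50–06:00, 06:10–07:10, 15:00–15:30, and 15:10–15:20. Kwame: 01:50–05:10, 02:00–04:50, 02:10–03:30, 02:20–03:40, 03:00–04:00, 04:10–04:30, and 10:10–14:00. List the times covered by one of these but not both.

A, merged: 01:40–08:00, 15:00–15:30.
B, merged: 01:50–05:10, 10:10–14:00.
A \ B = 01:40–01:50, 05:10–08:00, 15:00–15:30.
B \ A = 10:10–14:00.
Union of the two gives the symmetric difference.

01:40–01:50, 05:10–08:00, 10:10–14:00, 15:00–15:30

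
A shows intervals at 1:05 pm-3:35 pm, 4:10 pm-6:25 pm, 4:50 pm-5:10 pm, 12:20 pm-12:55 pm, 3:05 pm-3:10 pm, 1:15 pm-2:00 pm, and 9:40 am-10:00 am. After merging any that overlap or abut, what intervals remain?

Sort by start: 9:40 am–10:00 am, 12:20 pm–12:55 pm, 1:05 pm–3:35 pm, 1:15 pm–2:00 pm, 3:05 pm–3:10 pm, 4:10 pm–6:25 pm, 4:50 pm–5:10 pm.
12:20 pm–12:55 pm is disjoint → start new block.
1:05 pm–3:35 pm is disjoint → start new block.
1:15 pm–2:00 pm overlaps/touches 1:05 pm–3:35 pm → extend to 1:05 pm–3:35 pm.
3:05 pm–3:10 pm overlaps/touches 1:05 pm–3:35 pm → extend to 1:05 pm–3:35 pm.
4:10 pm–6:25 pm is disjoint → start new block.
4:50 pm–5:10 pm overlaps/touches 4:10 pm–6:25 pm → extend to 4:10 pm–6:25 pm.

9:40 am–10:00 am, 12:20 pm–12:55 pm, 1:05 pm–3:35 pm, 4:10 pm–6:25 pm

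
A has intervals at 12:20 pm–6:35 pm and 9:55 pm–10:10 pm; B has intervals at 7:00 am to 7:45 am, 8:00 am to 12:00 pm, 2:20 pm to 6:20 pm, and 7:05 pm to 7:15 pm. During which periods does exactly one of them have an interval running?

7:00 am–7:45 am, 8:00 am–12:00 pm, 12:20 pm–2:20 pm, 6:20 pm–6:35 pm, 7:05 pm–7:15 pm, 9:55 pm–10:10 pm

A \ B = 12:20 pm–2:20 pm, 6:20 pm–6:35 pm, 9:55 pm–10:10 pm.
B \ A = 7:00 am–7:45 am, 8:00 am–12:00 pm, 7:05 pm–7:15 pm.
Union of the two gives the symmetric difference.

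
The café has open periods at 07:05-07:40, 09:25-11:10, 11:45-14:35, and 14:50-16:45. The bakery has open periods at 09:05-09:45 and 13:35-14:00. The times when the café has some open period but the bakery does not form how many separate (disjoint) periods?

5

A \ B = 07:05–07:40, 09:45–11:10, 11:45–13:35, 14:00–14:35, 14:50–16:45.
That is 5 disjoint pieces.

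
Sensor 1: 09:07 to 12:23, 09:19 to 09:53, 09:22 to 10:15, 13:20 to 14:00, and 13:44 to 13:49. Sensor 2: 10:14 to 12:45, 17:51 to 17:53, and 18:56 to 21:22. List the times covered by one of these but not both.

A, merged: 09:07–12:23, 13:20–14:00.
A \ B = 09:07–10:14, 13:20–14:00.
B \ A = 12:23–12:45, 17:51–17:53, 18:56–21:22.
Union of the two gives the symmetric difference.

09:07–10:14, 12:23–12:45, 13:20–14:00, 17:51–17:53, 18:56–21:22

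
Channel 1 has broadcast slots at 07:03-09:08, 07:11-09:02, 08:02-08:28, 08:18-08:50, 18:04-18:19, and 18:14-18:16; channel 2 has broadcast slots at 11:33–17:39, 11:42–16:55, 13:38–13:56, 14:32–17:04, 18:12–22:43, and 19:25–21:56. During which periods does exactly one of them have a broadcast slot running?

07:03–09:08, 11:33–17:39, 18:04–18:12, 18:19–22:43

A, merged: 07:03–09:08, 18:04–18:19.
B, merged: 11:33–17:39, 18:12–22:43.
A \ B = 07:03–09:08, 18:04–18:12.
B \ A = 11:33–17:39, 18:19–22:43.
Union of the two gives the symmetric difference.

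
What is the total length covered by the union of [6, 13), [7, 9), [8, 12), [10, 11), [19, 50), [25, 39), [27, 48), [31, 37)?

38

Merged: [6, 13), [19, 50).
Lengths: 7 + 31 = 38.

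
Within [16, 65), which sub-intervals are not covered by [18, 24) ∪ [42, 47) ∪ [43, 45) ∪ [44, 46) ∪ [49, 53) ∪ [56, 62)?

Covered (merged): [18, 24), [42, 47), [49, 53), [56, 62).
Gaps within [16, 65): [16, 18), [24, 42), [47, 49), [53, 56), [62, 65).

[16, 18) ∪ [24, 42) ∪ [47, 49) ∪ [53, 56) ∪ [62, 65)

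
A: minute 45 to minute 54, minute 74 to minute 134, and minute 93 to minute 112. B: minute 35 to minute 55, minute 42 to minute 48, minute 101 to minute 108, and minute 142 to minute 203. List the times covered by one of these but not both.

minute 35 to minute 45, minute 54 to minute 55, minute 74 to minute 101, minute 108 to minute 134, minute 142 to minute 203

Merge the first list: minute 45 to minute 54, minute 74 to minute 134.
Merge the second list: minute 35 to minute 55, minute 101 to minute 108, minute 142 to minute 203.
A \ B = minute 74 to minute 101, minute 108 to minute 134.
B \ A = minute 35 to minute 45, minute 54 to minute 55, minute 142 to minute 203.
Union of the two gives the symmetric difference.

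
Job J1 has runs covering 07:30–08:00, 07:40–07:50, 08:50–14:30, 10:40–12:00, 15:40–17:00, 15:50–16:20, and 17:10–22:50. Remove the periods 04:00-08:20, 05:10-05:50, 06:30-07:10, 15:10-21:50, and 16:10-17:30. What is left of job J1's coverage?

08:50–14:30, 21:50–22:50

Merge the first list: 07:30–08:00, 08:50–14:30, 15:40–17:00, 17:10–22:50.
Merge the second list: 04:00–08:20, 15:10–21:50.
07:30–08:00 lies entirely inside B → drops out.
08:50–14:30 is untouched.
15:40–17:00 lies entirely inside B → drops out.
17:10–22:50 with B removed leaves 21:50–22:50.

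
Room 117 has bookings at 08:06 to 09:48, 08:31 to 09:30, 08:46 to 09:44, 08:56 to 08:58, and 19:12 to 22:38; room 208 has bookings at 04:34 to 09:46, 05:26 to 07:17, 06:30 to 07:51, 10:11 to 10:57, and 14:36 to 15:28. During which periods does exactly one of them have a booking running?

Merge the first list: 08:06–09:48, 19:12–22:38.
Merge the second list: 04:34–09:46, 10:11–10:57, 14:36–15:28.
A \ B = 09:46–09:48, 19:12–22:38.
B \ A = 04:34–08:06, 10:11–10:57, 14:36–15:28.
Union of the two gives the symmetric difference.

04:34–08:06, 09:46–09:48, 10:11–10:57, 14:36–15:28, 19:12–22:38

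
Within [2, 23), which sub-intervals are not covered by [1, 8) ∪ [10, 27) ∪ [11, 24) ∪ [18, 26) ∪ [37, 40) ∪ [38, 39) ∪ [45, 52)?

After merging, the occupied span is [1, 8), [10, 27), [37, 40), [45, 52).
Complement within [2, 23): [8, 10).

[8, 10)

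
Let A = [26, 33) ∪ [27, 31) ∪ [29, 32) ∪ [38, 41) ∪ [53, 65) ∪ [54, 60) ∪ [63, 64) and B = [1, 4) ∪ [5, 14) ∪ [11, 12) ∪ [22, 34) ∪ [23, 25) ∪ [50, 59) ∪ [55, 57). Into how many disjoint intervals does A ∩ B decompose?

2

Merge the first list: [26, 33), [38, 41), [53, 65).
Merge the second list: [1, 4), [5, 14), [22, 34), [50, 59).
A ∩ B = [26, 33), [53, 59).
That is 2 disjoint pieces.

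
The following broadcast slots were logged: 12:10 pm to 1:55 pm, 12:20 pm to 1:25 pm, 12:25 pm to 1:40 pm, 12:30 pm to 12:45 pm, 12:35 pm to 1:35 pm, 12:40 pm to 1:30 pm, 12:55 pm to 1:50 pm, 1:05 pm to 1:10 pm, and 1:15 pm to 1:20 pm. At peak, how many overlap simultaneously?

Sweep endpoints in order; track running count of active intervals.
Peak of 7 reached at 1:05 pm.

7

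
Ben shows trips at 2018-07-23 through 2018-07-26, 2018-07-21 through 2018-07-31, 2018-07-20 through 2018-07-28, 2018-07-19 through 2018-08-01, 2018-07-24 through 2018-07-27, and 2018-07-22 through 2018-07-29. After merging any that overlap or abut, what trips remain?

Sort by start: 2018-07-19 through 2018-08-01, 2018-07-20 through 2018-07-28, 2018-07-21 through 2018-07-31, 2018-07-22 through 2018-07-29, 2018-07-23 through 2018-07-26, 2018-07-24 through 2018-07-27.
2018-07-20 through 2018-07-28 overlaps/touches 2018-07-19 through 2018-08-01 → extend to 2018-07-19 through 2018-08-01.
2018-07-21 through 2018-07-31 overlaps/touches 2018-07-19 through 2018-08-01 → extend to 2018-07-19 through 2018-08-01.
2018-07-22 through 2018-07-29 overlaps/touches 2018-07-19 through 2018-08-01 → extend to 2018-07-19 through 2018-08-01.
2018-07-23 through 2018-07-26 overlaps/touches 2018-07-19 through 2018-08-01 → extend to 2018-07-19 through 2018-08-01.
2018-07-24 through 2018-07-27 overlaps/touches 2018-07-19 through 2018-08-01 → extend to 2018-07-19 through 2018-08-01.

2018-07-19 through 2018-08-01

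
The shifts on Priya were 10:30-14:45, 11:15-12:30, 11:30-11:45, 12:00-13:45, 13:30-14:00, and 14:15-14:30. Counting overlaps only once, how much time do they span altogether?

Merged: 10:30–14:45.
Length: 4 h 15 min.

4 h 15 min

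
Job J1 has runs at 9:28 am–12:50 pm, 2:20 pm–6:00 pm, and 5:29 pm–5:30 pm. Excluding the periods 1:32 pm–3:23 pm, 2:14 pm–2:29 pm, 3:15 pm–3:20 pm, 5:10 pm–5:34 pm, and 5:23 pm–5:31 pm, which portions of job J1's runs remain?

9:28 am-12:50 pm, 3:23 pm-5:10 pm, 5:34 pm-6:00 pm

A, merged: 9:28 am-12:50 pm, 2:20 pm-6:00 pm.
B, merged: 1:32 pm-3:23 pm, 5:10 pm-5:34 pm.
9:28 am-12:50 pm is untouched.
2:20 pm-6:00 pm with B removed leaves 3:23 pm-5:10 pm, 5:34 pm-6:00 pm.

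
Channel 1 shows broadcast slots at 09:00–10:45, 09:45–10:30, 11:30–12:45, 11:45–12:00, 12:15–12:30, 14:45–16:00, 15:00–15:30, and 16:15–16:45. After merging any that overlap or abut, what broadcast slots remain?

09:45–10:30 overlaps/touches 09:00–10:45 → extend to 09:00–10:45.
11:30–12:45 is disjoint → start new block.
11:45–12:00 overlaps/touches 11:30–12:45 → extend to 11:30–12:45.
12:15–12:30 overlaps/touches 11:30–12:45 → extend to 11:30–12:45.
14:45–16:00 is disjoint → start new block.
15:00–15:30 overlaps/touches 14:45–16:00 → extend to 14:45–16:00.
16:15–16:45 is disjoint → start new block.

09:00–10:45, 11:30–12:45, 14:45–16:00, 16:15–16:45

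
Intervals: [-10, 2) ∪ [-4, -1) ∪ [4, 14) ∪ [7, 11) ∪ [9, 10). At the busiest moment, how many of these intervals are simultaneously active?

3

At 9, 3 of the intervals are simultaneously active.
No point has more.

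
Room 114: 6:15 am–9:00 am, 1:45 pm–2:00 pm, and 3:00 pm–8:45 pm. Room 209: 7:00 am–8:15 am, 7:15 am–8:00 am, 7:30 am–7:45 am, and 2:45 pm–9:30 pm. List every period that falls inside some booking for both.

7:00 am–8:15 am, 3:00 pm–8:45 pm

B, merged: 7:00 am–8:15 am, 2:45 pm–9:30 pm.
6:15 am–9:00 am meets the second set on 7:00 am–8:15 am.
1:45 pm–2:00 pm: no overlap with the second set.
3:00 pm–8:45 pm meets the second set on 3:00 pm–8:45 pm.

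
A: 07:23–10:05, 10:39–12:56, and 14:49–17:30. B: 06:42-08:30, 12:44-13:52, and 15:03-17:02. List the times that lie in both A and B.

07:23–08:30, 12:44–12:56, 15:03–17:02

07:23–10:05 ∩ B → 07:23–08:30.
10:39–12:56 ∩ B → 12:44–12:56.
14:49–17:30 ∩ B → 15:03–17:02.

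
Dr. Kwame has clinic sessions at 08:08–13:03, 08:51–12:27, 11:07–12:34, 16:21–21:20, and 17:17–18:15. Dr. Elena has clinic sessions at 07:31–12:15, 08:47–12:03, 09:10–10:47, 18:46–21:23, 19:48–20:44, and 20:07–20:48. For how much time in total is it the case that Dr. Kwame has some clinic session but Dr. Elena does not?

Merge the first list: 08:08-13:03, 16:21-21:20.
Merge the second list: 07:31-12:15, 18:46-21:23.
A \ B = 12:15-13:03, 16:21-18:46.
Total: 48 min + 2 h 25 min = 3 h 13 min.

3 h 13 min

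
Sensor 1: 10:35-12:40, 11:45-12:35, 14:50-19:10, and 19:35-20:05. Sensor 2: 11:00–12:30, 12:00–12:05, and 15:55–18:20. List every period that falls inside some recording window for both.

A, merged: 10:35–12:40, 14:50–19:10, 19:35–20:05.
B, merged: 11:00–12:30, 15:55–18:20.
10:35–12:40 overlaps B on 11:00–12:30.
14:50–19:10 overlaps B on 15:55–18:20.
19:35–20:05 falls entirely outside B.

11:00–12:30, 15:55–18:20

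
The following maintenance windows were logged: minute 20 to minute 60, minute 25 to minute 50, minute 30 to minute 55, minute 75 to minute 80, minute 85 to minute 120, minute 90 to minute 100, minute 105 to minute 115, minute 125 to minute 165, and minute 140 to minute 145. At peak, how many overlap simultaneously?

3

Walk the sorted start/end points keeping a running depth.
The depth first hits 3 at minute 30.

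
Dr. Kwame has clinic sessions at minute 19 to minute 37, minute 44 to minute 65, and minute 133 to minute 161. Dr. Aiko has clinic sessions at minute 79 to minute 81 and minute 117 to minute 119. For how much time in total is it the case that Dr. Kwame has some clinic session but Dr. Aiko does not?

67 minutes

A \ B = minute 19 to minute 37, minute 44 to minute 65, minute 133 to minute 161.
Total: 18 minutes + 21 minutes + 28 minutes = 67 minutes.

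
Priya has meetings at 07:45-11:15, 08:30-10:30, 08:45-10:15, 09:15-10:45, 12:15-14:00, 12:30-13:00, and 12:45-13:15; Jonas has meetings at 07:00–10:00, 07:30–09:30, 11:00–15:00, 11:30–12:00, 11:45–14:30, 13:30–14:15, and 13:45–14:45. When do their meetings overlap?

07:45–10:00, 11:00–11:15, 12:15–14:00

A, merged: 07:45–11:15, 12:15–14:00.
B, merged: 07:00–10:00, 11:00–15:00.
07:45–11:15 meets the second set on 07:45–10:00, 11:00–11:15.
12:15–14:00 meets the second set on 12:15–14:00.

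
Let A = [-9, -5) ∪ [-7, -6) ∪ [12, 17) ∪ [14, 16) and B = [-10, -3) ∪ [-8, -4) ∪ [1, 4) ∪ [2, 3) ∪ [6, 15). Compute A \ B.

[15, 17)

First set merges to [-9, -5), [12, 17).
Second set merges to [-10, -3), [1, 4), [6, 15).
[-9, -5): fully covered by B → removed.
[12, 17) minus B → [15, 17).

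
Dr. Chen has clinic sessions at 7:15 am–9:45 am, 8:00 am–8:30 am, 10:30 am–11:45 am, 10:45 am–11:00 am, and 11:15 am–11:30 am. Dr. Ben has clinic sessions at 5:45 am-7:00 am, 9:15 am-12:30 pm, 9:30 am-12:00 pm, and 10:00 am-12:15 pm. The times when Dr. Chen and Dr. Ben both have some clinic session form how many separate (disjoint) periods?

First set merges to 7:15 am-9:45 am, 10:30 am-11:45 am.
Second set merges to 5:45 am-7:00 am, 9:15 am-12:30 pm.
A ∩ B = 9:15 am-9:45 am, 10:30 am-11:45 am.
That is 2 disjoint pieces.

2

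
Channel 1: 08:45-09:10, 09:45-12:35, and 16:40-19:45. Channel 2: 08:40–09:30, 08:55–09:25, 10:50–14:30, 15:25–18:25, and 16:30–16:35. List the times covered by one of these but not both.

08:40–08:45, 09:10–09:30, 09:45–10:50, 12:35–14:30, 15:25–16:40, 18:25–19:45

B, merged: 08:40–09:30, 10:50–14:30, 15:25–18:25.
A \ B = 09:45–10:50, 18:25–19:45.
B \ A = 08:40–08:45, 09:10–09:30, 12:35–14:30, 15:25–16:40.
Union of the two gives the symmetric difference.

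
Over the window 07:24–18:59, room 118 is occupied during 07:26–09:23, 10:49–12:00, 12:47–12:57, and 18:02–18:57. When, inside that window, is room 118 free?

07:24–07:26, 09:23–10:49, 12:00–12:47, 12:57–18:02, 18:57–18:59

Covered (merged): 07:26–09:23, 10:49–12:00, 12:47–12:57, 18:02–18:57.
Gaps within 07:24–18:59: 07:24–07:26, 09:23–10:49, 12:00–12:47, 12:57–18:02, 18:57–18:59.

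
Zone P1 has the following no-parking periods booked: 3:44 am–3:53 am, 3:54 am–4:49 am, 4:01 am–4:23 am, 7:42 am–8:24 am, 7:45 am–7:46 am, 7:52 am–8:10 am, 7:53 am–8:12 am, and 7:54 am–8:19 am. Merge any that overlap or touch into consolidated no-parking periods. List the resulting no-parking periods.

3:54 am–4:49 am is disjoint → start new block.
4:01 am–4:23 am overlaps/touches 3:54 am–4:49 am → extend to 3:54 am–4:49 am.
7:42 am–8:24 am is disjoint → start new block.
7:45 am–7:46 am overlaps/touches 7:42 am–8:24 am → extend to 7:42 am–8:24 am.
7:52 am–8:10 am overlaps/touches 7:42 am–8:24 am → extend to 7:42 am–8:24 am.
7:53 am–8:12 am overlaps/touches 7:42 am–8:24 am → extend to 7:42 am–8:24 am.
7:54 am–8:19 am overlaps/touches 7:42 am–8:24 am → extend to 7:42 am–8:24 am.

3:44 am–3:53 am, 3:54 am–4:49 am, 7:42 am–8:24 am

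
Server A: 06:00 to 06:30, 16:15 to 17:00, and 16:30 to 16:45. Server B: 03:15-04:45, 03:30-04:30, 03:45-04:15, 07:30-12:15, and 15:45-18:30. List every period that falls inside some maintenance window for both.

16:15–17:00

Merge the first list: 06:00–06:30, 16:15–17:00.
Merge the second list: 03:15–04:45, 07:30–12:15, 15:45–18:30.
06:00–06:30: no overlap with the second set.
16:15–17:00 meets the second set on 16:15–17:00.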